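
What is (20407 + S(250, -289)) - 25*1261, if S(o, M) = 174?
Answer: -10944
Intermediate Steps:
(20407 + S(250, -289)) - 25*1261 = (20407 + 174) - 25*1261 = 20581 - 31525 = -10944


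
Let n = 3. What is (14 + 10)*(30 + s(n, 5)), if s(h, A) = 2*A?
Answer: 960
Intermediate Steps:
(14 + 10)*(30 + s(n, 5)) = (14 + 10)*(30 + 2*5) = 24*(30 + 10) = 24*40 = 960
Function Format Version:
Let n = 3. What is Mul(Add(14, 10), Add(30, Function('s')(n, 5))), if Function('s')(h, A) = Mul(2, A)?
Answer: 960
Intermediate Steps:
Mul(Add(14, 10), Add(30, Function('s')(n, 5))) = Mul(Add(14, 10), Add(30, Mul(2, 5))) = Mul(24, Add(30, 10)) = Mul(24, 40) = 960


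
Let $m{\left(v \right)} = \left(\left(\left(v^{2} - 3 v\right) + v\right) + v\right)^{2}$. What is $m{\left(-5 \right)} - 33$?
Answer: $867$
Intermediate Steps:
$m{\left(v \right)} = \left(v^{2} - v\right)^{2}$ ($m{\left(v \right)} = \left(\left(v^{2} - 2 v\right) + v\right)^{2} = \left(v^{2} - v\right)^{2}$)
$m{\left(-5 \right)} - 33 = \left(-5\right)^{2} \left(-1 - 5\right)^{2} - 33 = 25 \left(-6\right)^{2} - 33 = 25 \cdot 36 - 33 = 900 - 33 = 867$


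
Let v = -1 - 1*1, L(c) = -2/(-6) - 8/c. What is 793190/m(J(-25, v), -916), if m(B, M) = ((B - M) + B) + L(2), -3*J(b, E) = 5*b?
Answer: 2379570/2987 ≈ 796.64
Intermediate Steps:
L(c) = ⅓ - 8/c (L(c) = -2*(-⅙) - 8/c = ⅓ - 8/c)
v = -2 (v = -1 - 1 = -2)
J(b, E) = -5*b/3
m(B, M) = -11/3 - M + 2*B (m(B, M) = ((B - M) + B) + (⅓)*(-24 + 2)/2 = (-M + 2*B) + (⅓)*(½)*(-22) = (-M + 2*B) - 11/3 = -11/3 - M + 2*B)
793190/m(J(-25, v), -916) = 793190/(-11/3 - 1*(-916) + 2*(-5/3*(-25))) = 793190/(-11/3 + 916 + 2*(125/3)) = 793190/(-11/3 + 916 + 250/3) = 793190/(2987/3) = 793190*(3/2987) = 2379570/2987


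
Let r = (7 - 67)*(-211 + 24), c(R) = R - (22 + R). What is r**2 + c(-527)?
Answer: 125888378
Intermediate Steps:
c(R) = -22 (c(R) = R + (-22 - R) = -22)
r = 11220 (r = -60*(-187) = 11220)
r**2 + c(-527) = 11220**2 - 22 = 125888400 - 22 = 125888378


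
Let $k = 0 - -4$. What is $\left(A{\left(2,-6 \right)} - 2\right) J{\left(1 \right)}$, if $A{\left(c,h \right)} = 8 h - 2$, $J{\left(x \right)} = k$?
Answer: $-208$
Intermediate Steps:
$k = 4$ ($k = 0 + 4 = 4$)
$J{\left(x \right)} = 4$
$A{\left(c,h \right)} = -2 + 8 h$
$\left(A{\left(2,-6 \right)} - 2\right) J{\left(1 \right)} = \left(\left(-2 + 8 \left(-6\right)\right) - 2\right) 4 = \left(\left(-2 - 48\right) - 2\right) 4 = \left(-50 - 2\right) 4 = \left(-52\right) 4 = -208$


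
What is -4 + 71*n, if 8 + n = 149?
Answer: 10007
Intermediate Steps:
n = 141 (n = -8 + 149 = 141)
-4 + 71*n = -4 + 71*141 = -4 + 10011 = 10007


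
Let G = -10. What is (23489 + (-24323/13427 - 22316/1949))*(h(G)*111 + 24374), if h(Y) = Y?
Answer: 14292048486383232/26169223 ≈ 5.4614e+8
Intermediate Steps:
(23489 + (-24323/13427 - 22316/1949))*(h(G)*111 + 24374) = (23489 + (-24323/13427 - 22316/1949))*(-10*111 + 24374) = (23489 + (-24323*1/13427 - 22316*1/1949))*(-1110 + 24374) = (23489 + (-24323/13427 - 22316/1949))*23264 = (23489 - 347042459/26169223)*23264 = (614341836588/26169223)*23264 = 14292048486383232/26169223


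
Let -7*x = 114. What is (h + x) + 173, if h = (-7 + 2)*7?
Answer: 852/7 ≈ 121.71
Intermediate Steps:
x = -114/7 (x = -⅐*114 = -114/7 ≈ -16.286)
h = -35 (h = -5*7 = -35)
(h + x) + 173 = (-35 - 114/7) + 173 = -359/7 + 173 = 852/7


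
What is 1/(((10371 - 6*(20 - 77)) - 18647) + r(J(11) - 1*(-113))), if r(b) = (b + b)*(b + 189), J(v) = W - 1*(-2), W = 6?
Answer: 1/67086 ≈ 1.4906e-5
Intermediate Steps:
J(v) = 8 (J(v) = 6 - 1*(-2) = 6 + 2 = 8)
r(b) = 2*b*(189 + b) (r(b) = (2*b)*(189 + b) = 2*b*(189 + b))
1/(((10371 - 6*(20 - 77)) - 18647) + r(J(11) - 1*(-113))) = 1/(((10371 - 6*(20 - 77)) - 18647) + 2*(8 - 1*(-113))*(189 + (8 - 1*(-113)))) = 1/(((10371 - 6*(-57)) - 18647) + 2*(8 + 113)*(189 + (8 + 113))) = 1/(((10371 + 342) - 18647) + 2*121*(189 + 121)) = 1/((10713 - 18647) + 2*121*310) = 1/(-7934 + 75020) = 1/67086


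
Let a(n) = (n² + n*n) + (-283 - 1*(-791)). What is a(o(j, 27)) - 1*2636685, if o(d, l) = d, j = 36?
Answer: -2633585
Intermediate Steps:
a(n) = 508 + 2*n² (a(n) = (n² + n²) + (-283 + 791) = 2*n² + 508 = 508 + 2*n²)
a(o(j, 27)) - 1*2636685 = (508 + 2*36²) - 1*2636685 = (508 + 2*1296) - 2636685 = (508 + 2592) - 2636685 = 3100 - 2636685 = -2633585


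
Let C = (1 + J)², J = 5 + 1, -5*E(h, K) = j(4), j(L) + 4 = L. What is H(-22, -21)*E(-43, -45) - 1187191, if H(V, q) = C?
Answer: -1187191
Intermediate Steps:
j(L) = -4 + L
E(h, K) = 0 (E(h, K) = -(-4 + 4)/5 = -⅕*0 = 0)
J = 6
C = 49 (C = (1 + 6)² = 7² = 49)
H(V, q) = 49
H(-22, -21)*E(-43, -45) - 1187191 = 49*0 - 1187191 = 0 - 1187191 = -1187191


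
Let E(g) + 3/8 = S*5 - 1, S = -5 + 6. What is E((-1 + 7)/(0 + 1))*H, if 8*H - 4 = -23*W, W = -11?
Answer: 7453/64 ≈ 116.45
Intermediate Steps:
S = 1
E(g) = 29/8 (E(g) = -3/8 + (1*5 - 1) = -3/8 + (5 - 1) = -3/8 + 4 = 29/8)
H = 257/8 (H = ½ + (-23*(-11))/8 = ½ + (⅛)*253 = ½ + 253/8 = 257/8 ≈ 32.125)
E((-1 + 7)/(0 + 1))*H = (29/8)*(257/8) = 7453/64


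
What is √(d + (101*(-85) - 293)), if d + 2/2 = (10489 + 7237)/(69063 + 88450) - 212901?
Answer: I*√5502435559505382/157513 ≈ 470.94*I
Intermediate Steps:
d = -33534815000/157513 (d = -1 + ((10489 + 7237)/(69063 + 88450) - 212901) = -1 + (17726/157513 - 212901) = -1 - 33534657487/157513 = -33534815000/157513 ≈ -2.1290e+5)
√(d + (101*(-85) - 293)) = √(-33534815000/157513 + (101*(-85) - 293)) = √(-33534815000/157513 + (-8585 - 293)) = √(-33534815000/157513 - 8878) = √(-34933215414/157513) = I*√5502435559505382/157513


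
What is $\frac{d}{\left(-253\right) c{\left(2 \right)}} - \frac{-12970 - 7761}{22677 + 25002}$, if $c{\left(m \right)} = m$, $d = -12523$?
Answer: $\frac{26416261}{1048938} \approx 25.184$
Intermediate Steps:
$\frac{d}{\left(-253\right) c{\left(2 \right)}} - \frac{-12970 - 7761}{22677 + 25002} = - \frac{12523}{\left(-253\right) 2} - \frac{-12970 - 7761}{22677 + 25002} = - \frac{12523}{-506} - \frac{-12970 - 7761}{47679} = \left(-12523\right) \left(- \frac{1}{506}\right) - \left(-20731\right) \frac{1}{47679} = \frac{12523}{506} - - \frac{20731}{47679} = \frac{12523}{506} + \frac{20731}{47679} = \frac{26416261}{1048938}$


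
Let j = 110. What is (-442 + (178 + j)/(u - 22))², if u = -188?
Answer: 240808324/1225 ≈ 1.9658e+5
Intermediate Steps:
(-442 + (178 + j)/(u - 22))² = (-442 + (178 + 110)/(-188 - 22))² = (-442 + 288/(-210))² = (-442 + 288*(-1/210))² = (-442 - 48/35)² = (-15518/35)² = 240808324/1225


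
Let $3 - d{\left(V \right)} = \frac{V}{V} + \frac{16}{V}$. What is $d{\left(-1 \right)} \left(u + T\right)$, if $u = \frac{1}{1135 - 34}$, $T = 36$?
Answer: $\frac{237822}{367} \approx 648.02$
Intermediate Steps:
$d{\left(V \right)} = 2 - \frac{16}{V}$ ($d{\left(V \right)} = 3 - \left(\frac{V}{V} + \frac{16}{V}\right) = 3 - \left(1 + \frac{16}{V}\right) = 2 - \frac{16}{V}$)
$u = \frac{1}{1101} \approx 0.00090826$
$d{\left(-1 \right)} \left(u + T\right) = \left(2 - \frac{16}{-1}\right) \left(\frac{1}{1101} + 36\right) = \left(2 - -16\right) \frac{39637}{1101} = \left(2 + 16\right) \frac{39637}{1101} = 18 \cdot \frac{39637}{1101} = \frac{237822}{367}$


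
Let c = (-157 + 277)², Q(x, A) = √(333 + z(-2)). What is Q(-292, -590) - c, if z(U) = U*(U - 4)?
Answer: -14400 + √345 ≈ -14381.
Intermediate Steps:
z(U) = U*(-4 + U)
Q(x, A) = √345 (Q(x, A) = √(333 - 2*(-4 - 2)) = √(333 - 2*(-6)) = √(333 + 12) = √345)
c = 14400 (c = 120² = 14400)
Q(-292, -590) - c = √345 - 1*14400 = √345 - 14400 = -14400 + √345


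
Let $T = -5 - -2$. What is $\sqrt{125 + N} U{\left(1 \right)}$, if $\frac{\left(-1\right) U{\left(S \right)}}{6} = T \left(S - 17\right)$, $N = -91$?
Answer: $- 288 \sqrt{34} \approx -1679.3$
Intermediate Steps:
$T = -3$ ($T = -5 + 2 = -3$)
$U{\left(S \right)} = -306 + 18 S$ ($U{\left(S \right)} = - 6 \left(- 3 \left(S - 17\right)\right) = - 6 \left(- 3 \left(-17 + S\right)\right) = - 6 \left(51 - 3 S\right) = -306 + 18 S$)
$\sqrt{125 + N} U{\left(1 \right)} = \sqrt{125 - 91} \left(-306 + 18 \cdot 1\right) = \sqrt{34} \left(-306 + 18\right) = \sqrt{34} \left(-288\right) = - 288 \sqrt{34}$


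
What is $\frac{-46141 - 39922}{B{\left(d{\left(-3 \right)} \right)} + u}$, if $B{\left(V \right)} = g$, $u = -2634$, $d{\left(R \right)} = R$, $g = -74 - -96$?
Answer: $\frac{86063}{2612} \approx 32.949$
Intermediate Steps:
$g = 22$ ($g = -74 + 96 = 22$)
$B{\left(V \right)} = 22$
$\frac{-46141 - 39922}{B{\left(d{\left(-3 \right)} \right)} + u} = \frac{-46141 - 39922}{22 - 2634} = - \frac{86063}{-2612} = \left(-86063\right) \left(- \frac{1}{2612}\right) = \frac{86063}{2612}$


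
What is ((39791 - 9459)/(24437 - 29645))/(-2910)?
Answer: 7583/3788820 ≈ 0.0020014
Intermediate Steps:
((39791 - 9459)/(24437 - 29645))/(-2910) = (30332/(-5208))*(-1/2910) = (30332*(-1/5208))*(-1/2910) = -7583/1302*(-1/2910) = 7583/3788820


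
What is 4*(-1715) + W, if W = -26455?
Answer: -33315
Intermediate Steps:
4*(-1715) + W = 4*(-1715) - 26455 = -6860 - 26455 = -33315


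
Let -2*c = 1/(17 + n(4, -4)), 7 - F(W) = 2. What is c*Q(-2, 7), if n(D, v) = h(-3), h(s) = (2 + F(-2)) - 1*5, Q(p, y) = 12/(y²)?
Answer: -6/931 ≈ -0.0064447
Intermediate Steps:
F(W) = 5 (F(W) = 7 - 1*2 = 7 - 2 = 5)
Q(p, y) = 12/y²
h(s) = 2 (h(s) = (2 + 5) - 1*5 = 7 - 5 = 2)
n(D, v) = 2
c = -1/38 (c = -1/(2*(17 + 2)) = -½/19 = -½*1/19 = -1/38 ≈ -0.026316)
c*Q(-2, 7) = -6/(19*7²) = -6/(19*49) = -1/38*12/49 = -6/931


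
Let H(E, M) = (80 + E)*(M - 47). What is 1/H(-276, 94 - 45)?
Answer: -1/392 ≈ -0.0025510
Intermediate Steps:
H(E, M) = (-47 + M)*(80 + E) (H(E, M) = (80 + E)*(-47 + M) = (-47 + M)*(80 + E))
1/H(-276, 94 - 45) = 1/(-3760 - 47*(-276) + 80*(94 - 45) - 276*(94 - 45)) = 1/(-3760 + 12972 + 80*49 - 276*49) = 1/(-3760 + 12972 + 3920 - 13524) = 1/(-392) = -1/392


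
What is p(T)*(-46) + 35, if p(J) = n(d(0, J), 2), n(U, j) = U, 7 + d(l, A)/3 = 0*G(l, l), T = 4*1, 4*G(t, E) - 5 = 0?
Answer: 1001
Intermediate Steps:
G(t, E) = 5/4 (G(t, E) = 5/4 + (¼)*0 = 5/4 + 0 = 5/4)
T = 4
d(l, A) = -21 (d(l, A) = -21 + 3*(0*(5/4)) = -21 + 3*0 = -21 + 0 = -21)
p(J) = -21
p(T)*(-46) + 35 = -21*(-46) + 35 = 966 + 35 = 1001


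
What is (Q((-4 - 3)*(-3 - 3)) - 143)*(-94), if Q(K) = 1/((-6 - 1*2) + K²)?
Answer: 11802029/878 ≈ 13442.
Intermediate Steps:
Q(K) = 1/(-8 + K²) (Q(K) = 1/((-6 - 2) + K²) = 1/(-8 + K²))
(Q((-4 - 3)*(-3 - 3)) - 143)*(-94) = (1/(-8 + ((-4 - 3)*(-3 - 3))²) - 143)*(-94) = (1/(-8 + (-7*(-6))²) - 143)*(-94) = (1/(-8 + 42²) - 143)*(-94) = (1/(-8 + 1764) - 143)*(-94) = (1/1756 - 143)*(-94) = -251107/1756*(-94) = 11802029/878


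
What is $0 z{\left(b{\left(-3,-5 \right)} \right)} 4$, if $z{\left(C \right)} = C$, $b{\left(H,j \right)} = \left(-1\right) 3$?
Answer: $0$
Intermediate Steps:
$b{\left(H,j \right)} = -3$
$0 z{\left(b{\left(-3,-5 \right)} \right)} 4 = 0 \left(-3\right) 4 = 0 \cdot 4 = 0$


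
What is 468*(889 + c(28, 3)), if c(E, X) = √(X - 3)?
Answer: 416052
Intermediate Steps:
c(E, X) = √(-3 + X)
468*(889 + c(28, 3)) = 468*(889 + √(-3 + 3)) = 468*(889 + √0) = 468*(889 + 0) = 468*889 = 416052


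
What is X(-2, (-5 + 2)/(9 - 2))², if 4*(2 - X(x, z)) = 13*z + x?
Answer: 11881/784 ≈ 15.154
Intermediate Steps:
X(x, z) = 2 - 13*z/4 - x/4 (X(x, z) = 2 - (13*z + x)/4 = 2 - (x + 13*z)/4 = 2 + (-13*z/4 - x/4) = 2 - 13*z/4 - x/4)
X(-2, (-5 + 2)/(9 - 2))² = (2 - 13*(-5 + 2)/(4*(9 - 2)) - ¼*(-2))² = (2 - (-39)/(4*7) + ½)² = (2 - 13/4*(-3/7) + ½)² = (2 + 39/28 + ½)² = (109/28)² = 11881/784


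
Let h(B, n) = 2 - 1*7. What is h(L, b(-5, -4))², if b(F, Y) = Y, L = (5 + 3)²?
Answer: 25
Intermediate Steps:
L = 64 (L = 8² = 64)
h(B, n) = -5 (h(B, n) = 2 - 7 = -5)
h(L, b(-5, -4))² = (-5)² = 25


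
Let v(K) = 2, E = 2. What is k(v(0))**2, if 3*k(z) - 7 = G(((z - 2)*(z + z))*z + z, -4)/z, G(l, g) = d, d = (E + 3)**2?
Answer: 169/4 ≈ 42.250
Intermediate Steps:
d = 25 (d = (2 + 3)**2 = 5**2 = 25)
G(l, g) = 25
k(z) = 7/3 + 25/(3*z) (k(z) = 7/3 + (25/z)/3 = 7/3 + 25/(3*z))
k(v(0))**2 = ((1/3)*(25 + 7*2)/2)**2 = ((1/3)*(1/2)*(25 + 14))**2 = ((1/3)*(1/2)*39)**2 = (13/2)**2 = 169/4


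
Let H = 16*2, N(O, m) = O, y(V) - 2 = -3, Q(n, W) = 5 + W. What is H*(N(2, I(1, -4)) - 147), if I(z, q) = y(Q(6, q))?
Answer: -4640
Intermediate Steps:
y(V) = -1 (y(V) = 2 - 3 = -1)
I(z, q) = -1
H = 32
H*(N(2, I(1, -4)) - 147) = 32*(2 - 147) = 32*(-145) = -4640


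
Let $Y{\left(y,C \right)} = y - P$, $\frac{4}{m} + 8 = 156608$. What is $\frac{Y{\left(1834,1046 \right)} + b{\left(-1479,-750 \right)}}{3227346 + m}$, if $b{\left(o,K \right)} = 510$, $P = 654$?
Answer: $\frac{66163500}{126350595901} \approx 0.00052365$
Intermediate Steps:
$m = \frac{1}{39150}$ ($m = \frac{4}{-8 + 156608} = \frac{4}{156600} = 4 \cdot \frac{1}{156600} = \frac{1}{39150} \approx 2.5543 \cdot 10^{-5}$)
$Y{\left(y,C \right)} = -654 + y$ ($Y{\left(y,C \right)} = y - 654 = -654 + y$)
$\frac{Y{\left(1834,1046 \right)} + b{\left(-1479,-750 \right)}}{3227346 + m} = \frac{\left(-654 + 1834\right) + 510}{3227346 + \frac{1}{39150}} = \frac{1180 + 510}{\frac{126350595901}{39150}} = 1690 \cdot \frac{39150}{126350595901} = \frac{66163500}{126350595901}$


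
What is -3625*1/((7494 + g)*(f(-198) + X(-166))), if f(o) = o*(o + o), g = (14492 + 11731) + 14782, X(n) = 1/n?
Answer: -601750/631249743773 ≈ -9.5327e-7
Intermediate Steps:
g = 41005 (g = 26223 + 14782 = 41005)
f(o) = 2*o² (f(o) = o*(2*o) = 2*o²)
-3625*1/((7494 + g)*(f(-198) + X(-166))) = -3625*1/((7494 + 41005)*(2*(-198)² + 1/(-166))) = -3625*1/(48499*(2*39204 - 1/166)) = -3625*1/(48499*(78408 - 1/166)) = -3625/(48499*(13015727/166)) = -3625/631249743773/166 = -3625*166/631249743773 = -601750/631249743773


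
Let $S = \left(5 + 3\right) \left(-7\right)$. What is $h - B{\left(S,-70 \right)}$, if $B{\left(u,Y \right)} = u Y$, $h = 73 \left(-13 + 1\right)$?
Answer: $-4796$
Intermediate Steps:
$S = -56$ ($S = 8 \left(-7\right) = -56$)
$h = -876$ ($h = 73 \left(-12\right) = -876$)
$B{\left(u,Y \right)} = Y u$
$h - B{\left(S,-70 \right)} = -876 - \left(-70\right) \left(-56\right) = -876 - 3920 = -4796$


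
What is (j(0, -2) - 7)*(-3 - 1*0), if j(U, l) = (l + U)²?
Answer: 9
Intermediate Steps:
j(U, l) = (U + l)²
(j(0, -2) - 7)*(-3 - 1*0) = ((0 - 2)² - 7)*(-3 - 1*0) = ((-2)² - 7)*(-3 + 0) = (4 - 7)*(-3) = -3*(-3) = 9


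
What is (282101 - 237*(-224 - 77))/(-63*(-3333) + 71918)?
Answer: 353438/281897 ≈ 1.2538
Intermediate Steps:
(282101 - 237*(-224 - 77))/(-63*(-3333) + 71918) = (282101 - 237*(-301))/(209979 + 71918) = (282101 + 71337)/281897 = 353438*(1/281897) = 353438/281897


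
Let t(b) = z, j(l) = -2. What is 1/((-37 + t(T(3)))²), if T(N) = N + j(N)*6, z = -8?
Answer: 1/2025 ≈ 0.00049383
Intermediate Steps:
T(N) = -12 + N (T(N) = N - 2*6 = N - 12 = -12 + N)
t(b) = -8
1/((-37 + t(T(3)))²) = 1/((-37 - 8)²) = 1/((-45)²) = 1/2025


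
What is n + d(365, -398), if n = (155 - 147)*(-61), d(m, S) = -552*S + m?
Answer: 219573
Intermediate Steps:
d(m, S) = m - 552*S
n = -488 (n = 8*(-61) = -488)
n + d(365, -398) = -488 + (365 - 552*(-398)) = -488 + (365 + 219696) = -488 + 220061 = 219573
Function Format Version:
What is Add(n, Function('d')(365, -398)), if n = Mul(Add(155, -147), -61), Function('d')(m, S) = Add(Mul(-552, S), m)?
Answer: 219573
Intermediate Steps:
Function('d')(m, S) = Add(m, Mul(-552, S))
n = -488 (n = Mul(8, -61) = -488)
Add(n, Function('d')(365, -398)) = Add(-488, Add(365, Mul(-552, -398))) = Add(-488, Add(365, 219696)) = Add(-488, 220061) = 219573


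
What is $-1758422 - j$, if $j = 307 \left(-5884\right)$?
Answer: $47966$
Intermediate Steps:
$j = -1806388$
$-1758422 - j = -1758422 - -1806388 = -1758422 + 1806388 = 47966$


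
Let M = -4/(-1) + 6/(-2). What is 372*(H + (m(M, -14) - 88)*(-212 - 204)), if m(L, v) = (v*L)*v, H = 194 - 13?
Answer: -16645884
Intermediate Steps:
H = 181
M = 1 (M = -4*(-1) + 6*(-½) = 4 - 3 = 1)
m(L, v) = L*v² (m(L, v) = (L*v)*v = L*v²)
372*(H + (m(M, -14) - 88)*(-212 - 204)) = 372*(181 + (1*(-14)² - 88)*(-212 - 204)) = 372*(181 + (1*196 - 88)*(-416)) = 372*(181 + (196 - 88)*(-416)) = 372*(181 + 108*(-416)) = 372*(181 - 44928) = 372*(-44747) = -16645884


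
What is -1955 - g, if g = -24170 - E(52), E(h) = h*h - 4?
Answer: 24915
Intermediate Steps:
E(h) = -4 + h² (E(h) = h² - 4 = -4 + h²)
g = -26870 (g = -24170 - (-4 + 52²) = -24170 - (-4 + 2704) = -24170 - 1*2700 = -24170 - 2700 = -26870)
-1955 - g = -1955 - 1*(-26870) = -1955 + 26870 = 24915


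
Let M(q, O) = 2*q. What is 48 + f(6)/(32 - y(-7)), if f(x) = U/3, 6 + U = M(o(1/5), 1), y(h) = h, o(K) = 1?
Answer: 5612/117 ≈ 47.966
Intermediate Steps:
U = -4 (U = -6 + 2*1 = -6 + 2 = -4)
f(x) = -4/3
48 + f(6)/(32 - y(-7)) = 48 - 4/(3*(32 - 1*(-7))) = 48 - 4/(3*(32 + 7)) = 48 - 4/3/39 = 48 - 4/3*1/39 = 48 - 4/117 = 5612/117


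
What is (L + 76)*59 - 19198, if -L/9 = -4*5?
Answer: -4094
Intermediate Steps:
L = 180 (L = -(-36)*5 = -9*(-20) = 180)
(L + 76)*59 - 19198 = (180 + 76)*59 - 19198 = 256*59 - 19198 = 15104 - 19198 = -4094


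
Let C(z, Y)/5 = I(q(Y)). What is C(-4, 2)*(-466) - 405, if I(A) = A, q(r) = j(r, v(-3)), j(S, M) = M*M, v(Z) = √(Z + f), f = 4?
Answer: -2735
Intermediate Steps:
v(Z) = √(4 + Z) (v(Z) = √(Z + 4) = √(4 + Z))
j(S, M) = M²
q(r) = 1 (q(r) = (√(4 - 3))² = (√1)² = 1² = 1)
C(z, Y) = 5 (C(z, Y) = 5*1 = 5)
C(-4, 2)*(-466) - 405 = 5*(-466) - 405 = -2330 - 405 = -2735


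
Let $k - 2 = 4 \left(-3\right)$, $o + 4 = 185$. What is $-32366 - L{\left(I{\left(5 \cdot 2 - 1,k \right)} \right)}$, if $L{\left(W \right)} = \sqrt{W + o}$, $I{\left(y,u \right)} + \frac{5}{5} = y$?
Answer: $-32366 - 3 \sqrt{21} \approx -32380.0$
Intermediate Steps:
$o = 181$ ($o = -4 + 185 = 181$)
$k = -10$ ($k = 2 + 4 \left(-3\right) = 2 - 12 = -10$)
$I{\left(y,u \right)} = -1 + y$
$L{\left(W \right)} = \sqrt{181 + W}$ ($L{\left(W \right)} = \sqrt{W + 181} = \sqrt{181 + W}$)
$-32366 - L{\left(I{\left(5 \cdot 2 - 1,k \right)} \right)} = -32366 - \sqrt{181 + \left(-1 + \left(5 \cdot 2 - 1\right)\right)} = -32366 - \sqrt{181 + \left(-1 + \left(10 - 1\right)\right)} = -32366 - \sqrt{181 + \left(-1 + 9\right)} = -32366 - \sqrt{181 + 8} = -32366 - \sqrt{189} = -32366 - 3 \sqrt{21}$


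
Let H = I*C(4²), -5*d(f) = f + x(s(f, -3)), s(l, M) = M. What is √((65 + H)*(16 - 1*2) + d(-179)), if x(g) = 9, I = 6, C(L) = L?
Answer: 4*√143 ≈ 47.833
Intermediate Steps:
d(f) = -9/5 - f/5 (d(f) = -(f + 9)/5 = -(9 + f)/5 = -9/5 - f/5)
H = 96 (H = 6*4² = 6*16 = 96)
√((65 + H)*(16 - 1*2) + d(-179)) = √((65 + 96)*(16 - 1*2) + (-9/5 - ⅕*(-179))) = √(161*(16 - 2) + (-9/5 + 179/5)) = √(161*14 + 34) = √(2254 + 34) = √2288 = 4*√143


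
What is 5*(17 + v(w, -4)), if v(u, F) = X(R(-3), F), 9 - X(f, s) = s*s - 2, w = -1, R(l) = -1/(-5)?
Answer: 60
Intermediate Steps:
R(l) = ⅕ (R(l) = -1*(-⅕) = ⅕)
X(f, s) = 11 - s² (X(f, s) = 9 - (s*s - 2) = 9 - (s² - 2) = 9 - (-2 + s²) = 9 + (2 - s²) = 11 - s²)
v(u, F) = 11 - F²
5*(17 + v(w, -4)) = 5*(17 + (11 - 1*(-4)²)) = 5*(17 + (11 - 1*16)) = 5*(17 + (11 - 16)) = 5*(17 - 5) = 5*12 = 60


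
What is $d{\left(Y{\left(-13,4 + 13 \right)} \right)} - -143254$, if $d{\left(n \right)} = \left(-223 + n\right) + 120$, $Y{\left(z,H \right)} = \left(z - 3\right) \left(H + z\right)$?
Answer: $143087$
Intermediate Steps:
$Y{\left(z,H \right)} = \left(-3 + z\right) \left(H + z\right)$
$d{\left(n \right)} = -103 + n$
$d{\left(Y{\left(-13,4 + 13 \right)} \right)} - -143254 = \left(-103 + \left(\left(-13\right)^{2} - 3 \left(4 + 13\right) - -39 + \left(4 + 13\right) \left(-13\right)\right)\right) - -143254 = \left(-103 + \left(169 - 51 + 39 + 17 \left(-13\right)\right)\right) + 143254 = \left(-103 + \left(169 - 51 + 39 - 221\right)\right) + 143254 = \left(-103 - 64\right) + 143254 = -167 + 143254 = 143087$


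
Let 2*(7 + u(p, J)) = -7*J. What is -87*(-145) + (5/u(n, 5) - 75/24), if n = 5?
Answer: 4943775/392 ≈ 12612.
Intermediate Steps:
u(p, J) = -7 - 7*J/2 (u(p, J) = -7 + (-7*J)/2 = -7 - 7*J/2)
-87*(-145) + (5/u(n, 5) - 75/24) = -87*(-145) + (5/(-7 - 7/2*5) - 75/24) = 12615 + (5/(-7 - 35/2) - 75*1/24) = 12615 + (5/(-49/2) - 25/8) = 12615 + (5*(-2/49) - 25/8) = 12615 + (-10/49 - 25/8) = 12615 - 1305/392 = 4943775/392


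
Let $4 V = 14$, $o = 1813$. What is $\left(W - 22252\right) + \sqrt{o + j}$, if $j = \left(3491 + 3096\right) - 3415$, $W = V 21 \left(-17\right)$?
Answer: $- \frac{47003}{2} + \sqrt{4985} \approx -23431.0$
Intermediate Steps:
$V = \frac{7}{2}$ ($V = \frac{1}{4} \cdot 14 = \frac{7}{2} \approx 3.5$)
$W = - \frac{2499}{2}$ ($W = \frac{7}{2} \cdot 21 \left(-17\right) = \frac{147}{2} \left(-17\right) = - \frac{2499}{2} \approx -1249.5$)
$j = 3172$ ($j = 6587 - 3415 = 3172$)
$\left(W - 22252\right) + \sqrt{o + j} = \left(- \frac{2499}{2} - 22252\right) + \sqrt{1813 + 3172} = - \frac{47003}{2} + \sqrt{4985}$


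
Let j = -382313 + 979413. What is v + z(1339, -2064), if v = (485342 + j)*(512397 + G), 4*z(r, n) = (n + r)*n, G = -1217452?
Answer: -763180770210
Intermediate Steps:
j = 597100
z(r, n) = n*(n + r)/4 (z(r, n) = ((n + r)*n)/4 = (n*(n + r))/4 = n*(n + r)/4)
v = -763181144310 (v = (485342 + 597100)*(512397 - 1217452) = 1082442*(-705055) = -763181144310)
v + z(1339, -2064) = -763181144310 + (1/4)*(-2064)*(-2064 + 1339) = -763181144310 + (1/4)*(-2064)*(-725) = -763181144310 + 374100 = -763180770210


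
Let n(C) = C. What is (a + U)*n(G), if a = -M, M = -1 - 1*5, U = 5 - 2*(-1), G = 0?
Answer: 0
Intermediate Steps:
U = 7 (U = 5 + 2 = 7)
M = -6 (M = -1 - 5 = -6)
a = 6 (a = -1*(-6) = 6)
(a + U)*n(G) = (6 + 7)*0 = 13*0 = 0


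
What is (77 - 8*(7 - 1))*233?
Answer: 6757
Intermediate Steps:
(77 - 8*(7 - 1))*233 = (77 - 8*6)*233 = (77 - 48)*233 = 29*233 = 6757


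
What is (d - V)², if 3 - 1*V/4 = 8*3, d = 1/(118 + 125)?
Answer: 416690569/59049 ≈ 7056.7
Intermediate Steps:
d = 1/243 ≈ 0.0041152
V = -84 (V = 12 - 32*3 = 12 - 4*24 = 12 - 96 = -84)
(d - V)² = (1/243 - 1*(-84))² = (1/243 + 84)² = (20413/243)² = 416690569/59049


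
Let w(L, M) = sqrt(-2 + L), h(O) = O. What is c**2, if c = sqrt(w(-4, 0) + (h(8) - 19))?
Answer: -11 + I*sqrt(6) ≈ -11.0 + 2.4495*I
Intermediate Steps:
c = sqrt(-11 + I*sqrt(6)) (c = sqrt(sqrt(-2 - 4) + (8 - 19)) = sqrt(sqrt(-6) - 11) = sqrt(I*sqrt(6) - 11) = sqrt(-11 + I*sqrt(6)) ≈ 0.36703 + 3.3369*I)
c**2 = (sqrt(-11 + I*sqrt(6)))**2 = -11 + I*sqrt(6)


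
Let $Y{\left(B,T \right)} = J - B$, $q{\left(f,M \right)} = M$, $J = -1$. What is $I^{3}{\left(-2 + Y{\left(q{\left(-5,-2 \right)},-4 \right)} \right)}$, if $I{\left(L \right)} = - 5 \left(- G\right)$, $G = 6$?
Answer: $27000$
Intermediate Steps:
$Y{\left(B,T \right)} = -1 - B$
$I{\left(L \right)} = 30$ ($I{\left(L \right)} = - 5 \left(\left(-1\right) 6\right) = \left(-5\right) \left(-6\right) = 30$)
$I^{3}{\left(-2 + Y{\left(q{\left(-5,-2 \right)},-4 \right)} \right)} = 30^{3} = 27000$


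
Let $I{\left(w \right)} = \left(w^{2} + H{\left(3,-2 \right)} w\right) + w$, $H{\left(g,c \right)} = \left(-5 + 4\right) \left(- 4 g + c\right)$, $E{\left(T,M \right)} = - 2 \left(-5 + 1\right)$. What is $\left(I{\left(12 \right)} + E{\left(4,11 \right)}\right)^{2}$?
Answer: $110224$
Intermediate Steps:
$E{\left(T,M \right)} = 8$ ($E{\left(T,M \right)} = \left(-2\right) \left(-4\right) = 8$)
$H{\left(g,c \right)} = - c + 4 g$ ($H{\left(g,c \right)} = - (c - 4 g) = - c + 4 g$)
$I{\left(w \right)} = w^{2} + 15 w$ ($I{\left(w \right)} = \left(w^{2} + \left(\left(-1\right) \left(-2\right) + 4 \cdot 3\right) w\right) + w = \left(w^{2} + \left(2 + 12\right) w\right) + w = \left(w^{2} + 14 w\right) + w = w^{2} + 15 w$)
$\left(I{\left(12 \right)} + E{\left(4,11 \right)}\right)^{2} = \left(12 \left(15 + 12\right) + 8\right)^{2} = \left(12 \cdot 27 + 8\right)^{2} = \left(324 + 8\right)^{2} = 332^{2} = 110224$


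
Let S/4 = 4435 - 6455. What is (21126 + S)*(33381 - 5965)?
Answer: 357669136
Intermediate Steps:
S = -8080 (S = 4*(4435 - 6455) = 4*(-2020) = -8080)
(21126 + S)*(33381 - 5965) = (21126 - 8080)*(33381 - 5965) = 13046*27416 = 357669136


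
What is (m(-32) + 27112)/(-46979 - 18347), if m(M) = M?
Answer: -13540/32663 ≈ -0.41454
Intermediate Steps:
(m(-32) + 27112)/(-46979 - 18347) = (-32 + 27112)/(-46979 - 18347) = 27080/(-65326) = 27080*(-1/65326) = -13540/32663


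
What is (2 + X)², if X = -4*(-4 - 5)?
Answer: 1444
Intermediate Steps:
X = 36 (X = -4*(-9) = 36)
(2 + X)² = (2 + 36)² = 38² = 1444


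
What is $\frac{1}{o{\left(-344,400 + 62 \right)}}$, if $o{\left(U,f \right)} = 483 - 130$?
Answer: $\frac{1}{353} \approx 0.0028329$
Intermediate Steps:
$o{\left(U,f \right)} = 353$
$\frac{1}{o{\left(-344,400 + 62 \right)}} = \frac{1}{353}$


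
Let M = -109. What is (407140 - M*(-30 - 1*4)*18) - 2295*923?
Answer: -1777853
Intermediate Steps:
(407140 - M*(-30 - 1*4)*18) - 2295*923 = (407140 - (-109*(-30 - 1*4))*18) - 2295*923 = (407140 - (-109*(-30 - 4))*18) - 1*2118285 = (407140 - (-109*(-34))*18) - 2118285 = (407140 - 3706*18) - 2118285 = (407140 - 1*66708) - 2118285 = (407140 - 66708) - 2118285 = 340432 - 2118285 = -1777853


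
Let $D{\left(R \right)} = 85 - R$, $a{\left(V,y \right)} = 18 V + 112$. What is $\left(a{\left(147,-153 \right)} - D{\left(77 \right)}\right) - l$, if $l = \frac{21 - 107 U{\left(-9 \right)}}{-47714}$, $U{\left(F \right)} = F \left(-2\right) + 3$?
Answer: $\frac{65605637}{23857} \approx 2750.0$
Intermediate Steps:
$U{\left(F \right)} = 3 - 2 F$ ($U{\left(F \right)} = - 2 F + 3 = 3 - 2 F$)
$a{\left(V,y \right)} = 112 + 18 V$
$l = \frac{1113}{23857}$ ($l = \frac{21 - 107 \left(3 - -18\right)}{-47714} = \left(21 - 107 \left(3 + 18\right)\right) \left(- \frac{1}{47714}\right) = \left(21 - 2247\right) \left(- \frac{1}{47714}\right) = \left(-2226\right) \left(- \frac{1}{47714}\right) = \frac{1113}{23857} \approx 0.046653$)
$\left(a{\left(147,-153 \right)} - D{\left(77 \right)}\right) - l = \left(\left(112 + 18 \cdot 147\right) - \left(85 - 77\right)\right) - \frac{1113}{23857} = \left(\left(112 + 2646\right) - \left(85 - 77\right)\right) - \frac{1113}{23857} = \left(2758 - 8\right) - \frac{1113}{23857} = 2750 - \frac{1113}{23857} = \frac{65605637}{23857}$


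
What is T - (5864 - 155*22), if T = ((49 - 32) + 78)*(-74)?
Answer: -9484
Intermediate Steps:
T = -7030 (T = (17 + 78)*(-74) = 95*(-74) = -7030)
T - (5864 - 155*22) = -7030 - (5864 - 155*22) = -7030 - (5864 - 3410) = -7030 - 1*2454 = -7030 - 2454 = -9484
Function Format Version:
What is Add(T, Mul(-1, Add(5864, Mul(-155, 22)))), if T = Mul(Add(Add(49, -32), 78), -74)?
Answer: -9484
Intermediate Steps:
T = -7030 (T = Mul(Add(17, 78), -74) = Mul(95, -74) = -7030)
Add(T, Mul(-1, Add(5864, Mul(-155, 22)))) = Add(-7030, Mul(-1, Add(5864, Mul(-155, 22)))) = Add(-7030, Mul(-1, Add(5864, -3410))) = Add(-7030, Mul(-1, 2454)) = Add(-7030, -2454) = -9484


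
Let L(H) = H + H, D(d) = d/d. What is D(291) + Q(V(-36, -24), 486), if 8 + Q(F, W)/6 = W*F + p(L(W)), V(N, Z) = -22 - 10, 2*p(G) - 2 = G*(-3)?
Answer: -102101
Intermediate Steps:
D(d) = 1
L(H) = 2*H
p(G) = 1 - 3*G/2 (p(G) = 1 + (G*(-3))/2 = 1 + (-3*G)/2 = 1 - 3*G/2)
V(N, Z) = -32
Q(F, W) = -42 - 18*W + 6*F*W (Q(F, W) = -48 + 6*(W*F + (1 - 3*W)) = -48 + 6*(F*W + (1 - 3*W)) = -48 + 6*(1 - 3*W + F*W) = -48 + (6 - 18*W + 6*F*W) = -42 - 18*W + 6*F*W)
D(291) + Q(V(-36, -24), 486) = 1 + (-42 - 18*486 + 6*(-32)*486) = 1 + (-42 - 8748 - 93312) = 1 - 102102 = -102101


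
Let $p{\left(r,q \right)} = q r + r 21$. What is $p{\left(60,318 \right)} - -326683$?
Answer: $347023$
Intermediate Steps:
$p{\left(r,q \right)} = 21 r + q r$ ($p{\left(r,q \right)} = q r + 21 r = 21 r + q r$)
$p{\left(60,318 \right)} - -326683 = 60 \left(21 + 318\right) - -326683 = 60 \cdot 339 + 326683 = 20340 + 326683 = 347023$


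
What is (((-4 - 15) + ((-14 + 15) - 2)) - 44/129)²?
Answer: 6885376/16641 ≈ 413.76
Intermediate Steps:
(((-4 - 15) + ((-14 + 15) - 2)) - 44/129)² = ((-19 + (1 - 2)) - 44*1/129)² = ((-19 - 1) - 44/129)² = (-20 - 44/129)² = (-2624/129)² = 6885376/16641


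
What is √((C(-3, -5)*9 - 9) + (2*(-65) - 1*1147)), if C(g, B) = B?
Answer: 11*I*√11 ≈ 36.483*I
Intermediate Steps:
√((C(-3, -5)*9 - 9) + (2*(-65) - 1*1147)) = √((-5*9 - 9) + (2*(-65) - 1*1147)) = √((-45 - 9) + (-130 - 1147)) = √(-54 - 1277) = √(-1331) = 11*I*√11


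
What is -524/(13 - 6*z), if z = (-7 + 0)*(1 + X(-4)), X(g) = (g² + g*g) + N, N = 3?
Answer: -524/1525 ≈ -0.34361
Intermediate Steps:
X(g) = 3 + 2*g² (X(g) = (g² + g*g) + 3 = (g² + g²) + 3 = 2*g² + 3 = 3 + 2*g²)
z = -252 (z = (-7 + 0)*(1 + (3 + 2*(-4)²)) = -7*(1 + (3 + 2*16)) = -7*(1 + (3 + 32)) = -7*(1 + 35) = -7*36 = -252)
-524/(13 - 6*z) = -524/(13 - 6*(-252)) = -524/(13 + 1512) = -524/1525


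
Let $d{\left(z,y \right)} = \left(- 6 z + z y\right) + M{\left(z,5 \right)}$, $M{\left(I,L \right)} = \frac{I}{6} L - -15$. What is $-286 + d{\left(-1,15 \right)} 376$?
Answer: $\frac{4970}{3} \approx 1656.7$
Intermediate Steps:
$M{\left(I,L \right)} = 15 + \frac{I L}{6}$ ($M{\left(I,L \right)} = I \frac{1}{6} L + 15 = \frac{I}{6} L + 15 = \frac{I L}{6} + 15 = 15 + \frac{I L}{6}$)
$d{\left(z,y \right)} = 15 - \frac{31 z}{6} + y z$ ($d{\left(z,y \right)} = \left(- 6 z + z y\right) + \left(15 + \frac{1}{6} z 5\right) = \left(- 6 z + y z\right) + \left(15 + \frac{5 z}{6}\right) = 15 - \frac{31 z}{6} + y z$)
$-286 + d{\left(-1,15 \right)} 376 = -286 + \left(15 - - \frac{31}{6} + 15 \left(-1\right)\right) 376 = -286 + \left(15 + \frac{31}{6} - 15\right) 376 = -286 + \frac{31}{6} \cdot 376 = -286 + \frac{5828}{3} = \frac{4970}{3}$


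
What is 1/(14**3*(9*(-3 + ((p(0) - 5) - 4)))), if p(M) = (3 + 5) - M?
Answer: -1/98784 ≈ -1.0123e-5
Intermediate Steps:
p(M) = 8 - M
1/(14**3*(9*(-3 + ((p(0) - 5) - 4)))) = 1/(14**3*(9*(-3 + (((8 - 1*0) - 5) - 4)))) = 1/(2744*(9*(-3 + (((8 + 0) - 5) - 4)))) = 1/(2744*(9*(-3 + ((8 - 5) - 4)))) = 1/(2744*(9*(-3 + (3 - 4)))) = 1/(2744*(9*(-3 - 1))) = 1/(2744*(9*(-4))) = 1/(2744*(-36)) = 1/(-98784) = -1/98784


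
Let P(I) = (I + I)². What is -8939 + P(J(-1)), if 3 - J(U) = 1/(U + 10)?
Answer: -721355/81 ≈ -8905.6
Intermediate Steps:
J(U) = 3 - 1/(10 + U) (J(U) = 3 - 1/(U + 10) = 3 - 1/(10 + U))
P(I) = 4*I² (P(I) = (2*I)² = 4*I²)
-8939 + P(J(-1)) = -8939 + 4*((29 + 3*(-1))/(10 - 1))² = -8939 + 4*((29 - 3)/9)² = -8939 + 4*((⅑)*26)² = -8939 + 4*(26/9)² = -8939 + 4*(676/81) = -8939 + 2704/81 = -721355/81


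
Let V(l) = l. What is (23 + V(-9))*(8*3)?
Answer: 336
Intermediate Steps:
(23 + V(-9))*(8*3) = (23 - 9)*(8*3) = 14*24 = 336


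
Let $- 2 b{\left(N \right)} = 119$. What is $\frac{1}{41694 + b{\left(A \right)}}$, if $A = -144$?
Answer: $\frac{2}{83269} \approx 2.4019 \cdot 10^{-5}$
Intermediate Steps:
$b{\left(N \right)} = - \frac{119}{2}$ ($b{\left(N \right)} = \left(- \frac{1}{2}\right) 119 = - \frac{119}{2}$)
$\frac{1}{41694 + b{\left(A \right)}} = \frac{1}{41694 - \frac{119}{2}} = \frac{1}{\frac{83269}{2}} = \frac{2}{83269}$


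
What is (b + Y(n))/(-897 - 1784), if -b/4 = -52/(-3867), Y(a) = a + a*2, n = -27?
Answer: 313435/10367427 ≈ 0.030233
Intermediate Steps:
Y(a) = 3*a (Y(a) = a + 2*a = 3*a)
b = -208/3867 (b = -(-208)/(-3867) = -(-208)*(-1)/3867 = -4*52/3867 = -208/3867 ≈ -0.053788)
(b + Y(n))/(-897 - 1784) = (-208/3867 + 3*(-27))/(-897 - 1784) = (-208/3867 - 81)/(-2681) = -313435/3867*(-1/2681) = 313435/10367427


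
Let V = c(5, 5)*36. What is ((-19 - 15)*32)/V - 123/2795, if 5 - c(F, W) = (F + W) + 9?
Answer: 372371/176085 ≈ 2.1147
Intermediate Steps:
c(F, W) = -4 - F - W (c(F, W) = 5 - ((F + W) + 9) = 5 - (9 + F + W) = 5 + (-9 - F - W) = -4 - F - W)
V = -504 (V = (-4 - 1*5 - 1*5)*36 = (-4 - 5 - 5)*36 = -14*36 = -504)
((-19 - 15)*32)/V - 123/2795 = ((-19 - 15)*32)/(-504) - 123/2795 = -34*32*(-1/504) - 123*1/2795 = -1088*(-1/504) - 123/2795 = 136/63 - 123/2795 = 372371/176085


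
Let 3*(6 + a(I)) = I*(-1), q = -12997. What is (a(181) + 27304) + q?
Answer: 42722/3 ≈ 14241.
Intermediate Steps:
a(I) = -6 - I/3 (a(I) = -6 + (I*(-1))/3 = -6 + (-I)/3 = -6 - I/3)
(a(181) + 27304) + q = ((-6 - ⅓*181) + 27304) - 12997 = ((-6 - 181/3) + 27304) - 12997 = (-199/3 + 27304) - 12997 = 81713/3 - 12997 = 42722/3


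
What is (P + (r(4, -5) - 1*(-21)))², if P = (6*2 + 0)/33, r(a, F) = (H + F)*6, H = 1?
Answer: 841/121 ≈ 6.9504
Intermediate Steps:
r(a, F) = 6 + 6*F (r(a, F) = (1 + F)*6 = 6 + 6*F)
P = 4/11 (P = (12 + 0)*(1/33) = 12*(1/33) = 4/11 ≈ 0.36364)
(P + (r(4, -5) - 1*(-21)))² = (4/11 + ((6 + 6*(-5)) - 1*(-21)))² = (4/11 + ((6 - 30) + 21))² = (4/11 + (-24 + 21))² = (4/11 - 3)² = (-29/11)² = 841/121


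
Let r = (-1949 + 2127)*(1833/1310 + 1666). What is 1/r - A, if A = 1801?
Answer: -350118140022/194402077 ≈ -1801.0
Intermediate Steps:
r = 194402077/655 (r = 178*(1833*(1/1310) + 1666) = 178*(1833/1310 + 1666) = 178*(2184293/1310) = 194402077/655 ≈ 2.9680e+5)
1/r - A = 1/(194402077/655) - 1*1801 = 655/194402077 - 1801 = -350118140022/194402077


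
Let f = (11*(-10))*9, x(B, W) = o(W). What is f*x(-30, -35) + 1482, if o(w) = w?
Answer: 36132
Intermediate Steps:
x(B, W) = W
f = -990 (f = -110*9 = -990)
f*x(-30, -35) + 1482 = -990*(-35) + 1482 = 34650 + 1482 = 36132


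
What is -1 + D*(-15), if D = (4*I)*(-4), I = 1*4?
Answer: 959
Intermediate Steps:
I = 4
D = -64 (D = (4*4)*(-4) = 16*(-4) = -64)
-1 + D*(-15) = -1 - 64*(-15) = -1 + 960 = 959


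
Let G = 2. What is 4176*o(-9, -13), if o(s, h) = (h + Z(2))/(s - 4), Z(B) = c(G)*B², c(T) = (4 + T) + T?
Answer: -79344/13 ≈ -6103.4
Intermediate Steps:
c(T) = 4 + 2*T
Z(B) = 8*B² (Z(B) = (4 + 2*2)*B² = (4 + 4)*B² = 8*B²)
o(s, h) = (32 + h)/(-4 + s) (o(s, h) = (h + 8*2²)/(s - 4) = (h + 8*4)/(-4 + s) = (h + 32)/(-4 + s) = (32 + h)/(-4 + s))
4176*o(-9, -13) = 4176*((32 - 13)/(-4 - 9)) = 4176*(19/(-13)) = 4176*(-1/13*19) = 4176*(-19/13) = -79344/13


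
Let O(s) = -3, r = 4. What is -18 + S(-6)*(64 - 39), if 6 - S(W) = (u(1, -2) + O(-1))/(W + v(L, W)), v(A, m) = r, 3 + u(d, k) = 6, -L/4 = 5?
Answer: 132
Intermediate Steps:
L = -20 (L = -4*5 = -20)
u(d, k) = 3 (u(d, k) = -3 + 6 = 3)
v(A, m) = 4
S(W) = 6 (S(W) = 6 - (3 - 3)/(W + 4) = 6 - 0/(4 + W) = 6 - 1*0 = 6 + 0 = 6)
-18 + S(-6)*(64 - 39) = -18 + 6*(64 - 39) = -18 + 6*25 = -18 + 150 = 132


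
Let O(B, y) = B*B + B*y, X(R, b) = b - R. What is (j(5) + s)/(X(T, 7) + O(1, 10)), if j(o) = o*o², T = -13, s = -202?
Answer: -77/31 ≈ -2.4839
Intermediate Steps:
j(o) = o³
O(B, y) = B² + B*y
(j(5) + s)/(X(T, 7) + O(1, 10)) = (5³ - 202)/((7 - 1*(-13)) + 1*(1 + 10)) = (125 - 202)/((7 + 13) + 1*11) = -77/(20 + 11) = -77/31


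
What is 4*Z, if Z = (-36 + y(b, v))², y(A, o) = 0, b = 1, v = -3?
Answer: 5184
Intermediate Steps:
Z = 1296 (Z = (-36 + 0)² = (-36)² = 1296)
4*Z = 4*1296 = 5184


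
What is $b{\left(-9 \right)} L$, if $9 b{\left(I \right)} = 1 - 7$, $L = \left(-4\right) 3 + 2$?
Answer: $\frac{20}{3} \approx 6.6667$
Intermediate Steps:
$L = -10$ ($L = -12 + 2 = -10$)
$b{\left(I \right)} = - \frac{2}{3}$ ($b{\left(I \right)} = \frac{1 - 7}{9} = \frac{1}{9} \left(-6\right) = - \frac{2}{3}$)
$b{\left(-9 \right)} L = \left(- \frac{2}{3}\right) \left(-10\right) = \frac{20}{3}$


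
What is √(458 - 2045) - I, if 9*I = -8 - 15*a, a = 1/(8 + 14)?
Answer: 191/198 + 23*I*√3 ≈ 0.96465 + 39.837*I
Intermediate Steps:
a = 1/22 ≈ 0.045455
I = -191/198 (I = (-8 - 15*1/22)/9 = (-8 - 15/22)/9 = (⅑)*(-191/22) = -191/198 ≈ -0.96465)
√(458 - 2045) - I = √(458 - 2045) - 1*(-191/198) = √(-1587) + 191/198 = 23*I*√3 + 191/198 = 191/198 + 23*I*√3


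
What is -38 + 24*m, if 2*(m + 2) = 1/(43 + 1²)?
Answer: -943/11 ≈ -85.727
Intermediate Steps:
m = -175/88 (m = -2 + 1/(2*(43 + 1²)) = -2 + 1/(2*(43 + 1)) = -2 + (½)/44 = -2 + (½)*(1/44) = -2 + 1/88 = -175/88 ≈ -1.9886)
-38 + 24*m = -38 + 24*(-175/88) = -38 - 525/11 = -943/11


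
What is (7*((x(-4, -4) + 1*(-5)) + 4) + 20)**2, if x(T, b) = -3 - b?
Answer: 400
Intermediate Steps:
(7*((x(-4, -4) + 1*(-5)) + 4) + 20)**2 = (7*(((-3 - 1*(-4)) + 1*(-5)) + 4) + 20)**2 = (7*(((-3 + 4) - 5) + 4) + 20)**2 = (7*((1 - 5) + 4) + 20)**2 = (7*(-4 + 4) + 20)**2 = (7*0 + 20)**2 = (0 + 20)**2 = 20**2 = 400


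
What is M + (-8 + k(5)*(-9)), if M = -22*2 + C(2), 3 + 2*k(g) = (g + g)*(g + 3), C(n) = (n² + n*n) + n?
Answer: -777/2 ≈ -388.50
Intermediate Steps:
C(n) = n + 2*n² (C(n) = (n² + n²) + n = 2*n² + n = n + 2*n²)
k(g) = -3/2 + g*(3 + g) (k(g) = -3/2 + ((g + g)*(g + 3))/2 = -3/2 + ((2*g)*(3 + g))/2 = -3/2 + (2*g*(3 + g))/2 = -3/2 + g*(3 + g))
M = -34 (M = -22*2 + 2*(1 + 2*2) = -44 + 2*(1 + 4) = -44 + 2*5 = -44 + 10 = -34)
M + (-8 + k(5)*(-9)) = -34 + (-8 + (-3/2 + 5² + 3*5)*(-9)) = -34 + (-8 + (-3/2 + 25 + 15)*(-9)) = -34 + (-8 + (77/2)*(-9)) = -34 + (-8 - 693/2) = -34 - 709/2 = -777/2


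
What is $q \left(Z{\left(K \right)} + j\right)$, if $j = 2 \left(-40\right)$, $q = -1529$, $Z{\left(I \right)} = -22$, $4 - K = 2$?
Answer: $155958$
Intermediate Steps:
$K = 2$ ($K = 4 - 2 = 2$)
$j = -80$
$q \left(Z{\left(K \right)} + j\right) = - 1529 \left(-22 - 80\right) = \left(-1529\right) \left(-102\right) = 155958$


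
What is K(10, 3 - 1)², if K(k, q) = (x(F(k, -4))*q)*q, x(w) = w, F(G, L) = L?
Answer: 256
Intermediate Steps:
K(k, q) = -4*q² (K(k, q) = (-4*q)*q = -4*q²)
K(10, 3 - 1)² = (-4*(3 - 1)²)² = (-4*2²)² = (-4*4)² = (-16)² = 256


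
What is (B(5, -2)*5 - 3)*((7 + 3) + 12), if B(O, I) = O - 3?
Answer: 154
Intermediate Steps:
B(O, I) = -3 + O
(B(5, -2)*5 - 3)*((7 + 3) + 12) = ((-3 + 5)*5 - 3)*((7 + 3) + 12) = (2*5 - 3)*(10 + 12) = (10 - 3)*22 = 7*22 = 154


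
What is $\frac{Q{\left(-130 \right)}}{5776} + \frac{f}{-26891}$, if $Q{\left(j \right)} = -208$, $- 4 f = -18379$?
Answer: $- \frac{8033151}{38830604} \approx -0.20688$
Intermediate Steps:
$f = \frac{18379}{4}$ ($f = \left(- \frac{1}{4}\right) \left(-18379\right) = \frac{18379}{4} \approx 4594.8$)
$\frac{Q{\left(-130 \right)}}{5776} + \frac{f}{-26891} = - \frac{208}{5776} + \frac{18379}{4 \left(-26891\right)} = \left(-208\right) \frac{1}{5776} + \frac{18379}{4} \left(- \frac{1}{26891}\right) = - \frac{13}{361} - \frac{18379}{107564} = - \frac{8033151}{38830604}$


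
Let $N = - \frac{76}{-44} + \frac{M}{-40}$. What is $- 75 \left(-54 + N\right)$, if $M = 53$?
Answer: $\frac{353745}{88} \approx 4019.8$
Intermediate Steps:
$N = \frac{177}{440}$ ($N = - \frac{76}{-44} + \frac{53}{-40} = \left(-76\right) \left(- \frac{1}{44}\right) + 53 \left(- \frac{1}{40}\right) = \frac{19}{11} - \frac{53}{40} = \frac{177}{440} \approx 0.40227$)
$- 75 \left(-54 + N\right) = - 75 \left(-54 + \frac{177}{440}\right) = \left(-75\right) \left(- \frac{23583}{440}\right) = \frac{353745}{88}$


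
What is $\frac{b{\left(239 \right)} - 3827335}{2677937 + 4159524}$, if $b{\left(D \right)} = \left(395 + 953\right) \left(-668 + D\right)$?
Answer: $- \frac{4405627}{6837461} \approx -0.64434$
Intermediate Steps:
$b{\left(D \right)} = -900464 + 1348 D$ ($b{\left(D \right)} = 1348 \left(-668 + D\right) = -900464 + 1348 D$)
$\frac{b{\left(239 \right)} - 3827335}{2677937 + 4159524} = \frac{\left(-900464 + 1348 \cdot 239\right) - 3827335}{2677937 + 4159524} = \frac{\left(-900464 + 322172\right) - 3827335}{6837461} = \left(-578292 - 3827335\right) \frac{1}{6837461} = \left(-4405627\right) \frac{1}{6837461} = - \frac{4405627}{6837461}$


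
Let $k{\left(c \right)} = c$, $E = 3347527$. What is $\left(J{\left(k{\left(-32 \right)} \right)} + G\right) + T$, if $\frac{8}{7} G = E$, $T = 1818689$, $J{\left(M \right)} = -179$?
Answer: $\frac{37980769}{8} \approx 4.7476 \cdot 10^{6}$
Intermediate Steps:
$G = \frac{23432689}{8}$ ($G = \frac{7}{8} \cdot 3347527 = \frac{23432689}{8} \approx 2.9291 \cdot 10^{6}$)
$\left(J{\left(k{\left(-32 \right)} \right)} + G\right) + T = \left(-179 + \frac{23432689}{8}\right) + 1818689 = \frac{23431257}{8} + 1818689 = \frac{37980769}{8}$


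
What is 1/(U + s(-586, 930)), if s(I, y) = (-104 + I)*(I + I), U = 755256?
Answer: 1/1563936 ≈ 6.3941e-7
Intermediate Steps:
s(I, y) = 2*I*(-104 + I) (s(I, y) = (-104 + I)*(2*I) = 2*I*(-104 + I))
1/(U + s(-586, 930)) = 1/(755256 + 2*(-586)*(-104 - 586)) = 1/(755256 + 2*(-586)*(-690)) = 1/(755256 + 808680) = 1/1563936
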